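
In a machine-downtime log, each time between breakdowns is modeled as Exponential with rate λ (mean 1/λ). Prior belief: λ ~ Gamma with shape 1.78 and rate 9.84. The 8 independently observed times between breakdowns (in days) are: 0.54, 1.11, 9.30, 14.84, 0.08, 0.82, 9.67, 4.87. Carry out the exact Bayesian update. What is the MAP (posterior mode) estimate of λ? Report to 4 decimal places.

With a Gamma(shape α, rate β) prior on the exponential rate λ, the posterior after n observations with total T = Σxᵢ is Gamma(α+n, β+T).
Sum of observations T = 41.23 days; n = 8.
Posterior: Gamma(1.78+8, 9.84+41.23) = Gamma(9.78, 51.07).
Mode = (α−1)/β = 0.1719.

0.1719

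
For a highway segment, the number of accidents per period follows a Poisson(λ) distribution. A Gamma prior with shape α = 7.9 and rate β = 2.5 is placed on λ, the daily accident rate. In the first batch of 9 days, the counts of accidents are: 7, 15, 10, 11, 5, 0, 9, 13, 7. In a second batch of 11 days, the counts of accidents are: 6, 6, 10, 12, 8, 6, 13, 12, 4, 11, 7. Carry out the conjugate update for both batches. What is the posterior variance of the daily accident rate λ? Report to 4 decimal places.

With a Gamma(shape α, rate β) prior, the Poisson likelihood is conjugate: the posterior is Gamma(α + ΣXᵢ, β + n).
Batch 1: sum of counts S = 77 over n = 9 days.
After batch 1: Gamma(α+S, β+n) = Gamma(7.9+77, 2.5+9) = Gamma(84.9, 11.5).
Batch 2: sum of counts S = 95 over n = 11 days.
After batch 2: Gamma(α+S, β+n) = Gamma(84.9+95, 11.5+11) = Gamma(179.9, 22.5).
Var = α/β² = 179.9/22.5² = 0.3554.

0.3554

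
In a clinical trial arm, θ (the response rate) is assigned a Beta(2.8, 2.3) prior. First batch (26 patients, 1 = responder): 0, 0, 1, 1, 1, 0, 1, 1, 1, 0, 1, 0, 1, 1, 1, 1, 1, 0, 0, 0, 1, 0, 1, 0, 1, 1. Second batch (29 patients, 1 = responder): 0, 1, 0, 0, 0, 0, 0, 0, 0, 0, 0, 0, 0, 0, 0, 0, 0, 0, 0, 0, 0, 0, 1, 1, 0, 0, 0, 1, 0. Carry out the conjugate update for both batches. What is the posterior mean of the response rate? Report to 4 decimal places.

The Beta prior is conjugate to a Binomial/Bernoulli likelihood; the update adds successes to α and failures to β.
After batch 1: Beta(2.8+16, 2.3+10) = Beta(18.8, 12.3).
After batch 2: Beta(18.8+4, 12.3+25) = Beta(22.8, 37.3).
Posterior mean = α/(α+β) = 22.8/60.1 = 0.3794.

0.3794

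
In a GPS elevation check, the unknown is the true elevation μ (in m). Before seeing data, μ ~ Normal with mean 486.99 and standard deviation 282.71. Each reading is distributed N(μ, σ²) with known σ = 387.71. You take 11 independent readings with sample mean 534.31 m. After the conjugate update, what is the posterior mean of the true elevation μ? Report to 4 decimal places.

527.4007

For Normal data with known variance σ², a Normal(μ₀, σ₀²) prior on μ is conjugate. Posterior precision = 1/σ₀² + n/σ²; posterior mean is the precision-weighted average of μ₀ and x̄.
n·x̄ = 11·534.31 = 5877.41.
σ₀² = 282.71² = 79924.9441, σ² = 387.71² = 150319.0441; σ² + n·σ₀² = 150319.0441 + 11·79924.9441 = 1029493.4292.
Posterior mean = (μ₀/σ₀² + n·x̄/σ²)/(1/σ₀² + n/σ²) = (σ²·μ₀ + σ₀²·n·x̄)/(σ² + n·σ₀²) = (150319.0441·486.99 + 79924.9441·5877.41)/1029493.4292 = 542955536.98904/1029493.4292 = 527.4007.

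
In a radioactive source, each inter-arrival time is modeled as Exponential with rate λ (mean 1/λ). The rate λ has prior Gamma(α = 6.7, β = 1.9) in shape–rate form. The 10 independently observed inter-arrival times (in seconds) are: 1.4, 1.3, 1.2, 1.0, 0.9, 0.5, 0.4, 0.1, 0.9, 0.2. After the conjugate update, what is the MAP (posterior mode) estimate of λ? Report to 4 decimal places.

1.6020

With a Gamma(shape α, rate β) prior on the exponential rate λ, the posterior after n observations with total T = Σxᵢ is Gamma(α+n, β+T).
Sum of observations T = 7.9 seconds; n = 10.
Posterior: Gamma(6.7+10, 1.9+7.9) = Gamma(16.7, 9.8).
Mode = (α−1)/β = 1.6020.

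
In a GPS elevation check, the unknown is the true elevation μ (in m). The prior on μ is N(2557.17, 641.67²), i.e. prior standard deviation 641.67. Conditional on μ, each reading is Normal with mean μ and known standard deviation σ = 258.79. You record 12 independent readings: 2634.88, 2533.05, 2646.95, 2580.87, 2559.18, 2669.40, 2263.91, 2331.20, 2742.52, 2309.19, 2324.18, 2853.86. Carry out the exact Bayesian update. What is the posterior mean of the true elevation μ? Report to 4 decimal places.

For Normal data with known variance σ², a Normal(μ₀, σ₀²) prior on μ is conjugate. Posterior precision = 1/σ₀² + n/σ²; posterior mean is the precision-weighted average of μ₀ and x̄.
Σxᵢ = 2634.88 + 2533.05 + 2646.95 + 2580.87 + 2559.18 + 2669.40 + 2263.91 + 2331.20 + 2742.52 + 2309.19 + 2324.18 + 2853.86 = 30449.19, so n·x̄ = 30449.19.
σ₀² = 641.67² = 411740.3889, σ² = 258.79² = 66972.2641; σ² + n·σ₀² = 66972.2641 + 12·411740.3889 = 5007856.9309.
Posterior mean = (μ₀/σ₀² + n·x̄/σ²)/(1/σ₀² + n/σ²) = (σ²·μ₀ + σ₀²·n·x̄)/(σ² + n·σ₀²) = (66972.2641·2557.17 + 411740.3889·30449.19)/5007856.9309 = 12708420796.878588/5007856.9309 = 2537.6965.

2537.6965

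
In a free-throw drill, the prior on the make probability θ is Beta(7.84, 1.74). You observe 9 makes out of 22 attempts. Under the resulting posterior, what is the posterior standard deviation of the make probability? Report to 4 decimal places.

The Beta prior is conjugate to a Binomial/Bernoulli likelihood; the update adds successes to α and failures to β.
Posterior: Beta(α+k, β+n−k) = Beta(7.84+9, 1.74+13) = Beta(16.84, 14.74).
Var = αβ/((α+β)²(α+β+1)) = 16.84·14.74/(31.58²·32.58) = 0.00763949; SD = √0.00763949 = 0.0874.

0.0874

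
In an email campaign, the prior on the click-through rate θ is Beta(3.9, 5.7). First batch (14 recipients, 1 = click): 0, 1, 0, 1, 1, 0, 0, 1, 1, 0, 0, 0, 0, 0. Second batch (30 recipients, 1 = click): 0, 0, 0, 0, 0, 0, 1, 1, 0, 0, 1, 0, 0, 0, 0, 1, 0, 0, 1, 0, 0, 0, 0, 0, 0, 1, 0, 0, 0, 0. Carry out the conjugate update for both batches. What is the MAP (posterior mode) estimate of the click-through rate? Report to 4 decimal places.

0.2694

The Beta prior is conjugate to a Binomial/Bernoulli likelihood; the update adds successes to α and failures to β.
After batch 1: Beta(3.9+5, 5.7+9) = Beta(8.9, 14.7).
After batch 2: Beta(8.9+6, 14.7+24) = Beta(14.9, 38.7).
Mode of Beta(a,b) for a,b>1 is (a−1)/(a+b−2) = 13.9/51.6 = 0.2694.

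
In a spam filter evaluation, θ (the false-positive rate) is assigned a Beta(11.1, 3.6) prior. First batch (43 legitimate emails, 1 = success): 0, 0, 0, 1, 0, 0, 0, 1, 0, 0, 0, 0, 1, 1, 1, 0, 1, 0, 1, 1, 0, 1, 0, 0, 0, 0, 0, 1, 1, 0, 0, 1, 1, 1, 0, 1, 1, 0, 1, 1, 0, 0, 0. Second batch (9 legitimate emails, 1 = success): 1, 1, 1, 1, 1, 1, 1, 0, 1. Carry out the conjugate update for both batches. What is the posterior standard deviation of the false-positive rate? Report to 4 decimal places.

The Beta prior is conjugate to a Binomial/Bernoulli likelihood; the update adds successes to α and failures to β.
After batch 1: Beta(11.1+18, 3.6+25) = Beta(29.1, 28.6).
After batch 2: Beta(29.1+8, 28.6+1) = Beta(37.1, 29.6).
Var = αβ/((α+β)²(α+β+1)) = 37.1·29.6/(66.7²·67.7) = 0.00364607; SD = √0.00364607 = 0.0604.

0.0604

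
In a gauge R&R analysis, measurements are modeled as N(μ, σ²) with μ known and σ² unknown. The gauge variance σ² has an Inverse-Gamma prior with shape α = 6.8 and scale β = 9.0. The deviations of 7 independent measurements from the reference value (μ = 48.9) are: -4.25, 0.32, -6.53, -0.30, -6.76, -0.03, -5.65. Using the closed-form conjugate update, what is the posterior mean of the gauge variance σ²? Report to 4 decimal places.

8.4149

With known mean μ and an Inverse-Gamma(α, β) prior on σ², the Normal likelihood is conjugate: posterior is Inv-Gamma(α + n/2, β + Σ(xᵢ−μ)²/2).
Σ(xᵢ−μ)² = (-4.25)² + (0.32)² + (-6.53)² + (-0.30)² + (-6.76)² + (-0.03)² + (-5.65)² = 138.5168.
Posterior: Inv-Gamma(6.8 + 7/2, 9.0 + 138.5168/2) = Inv-Gamma(10.30, 78.25840).
E[σ²|data] = β/(α−1) = 78.25840/9.30 = 8.4149.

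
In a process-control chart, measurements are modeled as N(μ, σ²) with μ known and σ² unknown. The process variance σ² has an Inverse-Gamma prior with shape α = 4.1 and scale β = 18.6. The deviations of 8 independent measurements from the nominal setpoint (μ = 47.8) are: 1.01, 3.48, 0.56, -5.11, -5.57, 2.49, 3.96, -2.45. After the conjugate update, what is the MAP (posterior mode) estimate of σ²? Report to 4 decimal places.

With known mean μ and an Inverse-Gamma(α, β) prior on σ², the Normal likelihood is conjugate: posterior is Inv-Gamma(α + n/2, β + Σ(xᵢ−μ)²/2).
Σ(xᵢ−μ)² = (1.01)² + (3.48)² + (0.56)² + (-5.11)² + (-5.57)² + (2.49)² + (3.96)² + (-2.45)² = 98.4653.
Posterior: Inv-Gamma(4.1 + 8/2, 18.6 + 98.4653/2) = Inv-Gamma(8.10, 67.83265).
Mode = β/(α+1) = 67.83265/9.10 = 7.4541.

7.4541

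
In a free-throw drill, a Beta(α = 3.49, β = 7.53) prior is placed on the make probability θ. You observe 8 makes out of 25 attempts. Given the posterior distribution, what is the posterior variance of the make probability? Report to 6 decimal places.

The Beta prior is conjugate to a Binomial/Bernoulli likelihood; the update adds successes to α and failures to β.
Posterior: Beta(α+k, β+n−k) = Beta(3.49+8, 7.53+17) = Beta(11.49, 24.53).
Var = αβ/((α+β)²(α+β+1)) = 11.49·24.53/(36.02²·37.02) = 0.005868.

0.005868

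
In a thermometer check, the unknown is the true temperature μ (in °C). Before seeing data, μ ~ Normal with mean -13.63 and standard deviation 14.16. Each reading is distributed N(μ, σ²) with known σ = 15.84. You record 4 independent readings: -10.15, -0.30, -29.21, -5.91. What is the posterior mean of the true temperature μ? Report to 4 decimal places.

For Normal data with known variance σ², a Normal(μ₀, σ₀²) prior on μ is conjugate. Posterior precision = 1/σ₀² + n/σ²; posterior mean is the precision-weighted average of μ₀ and x̄.
Σxᵢ = (-10.15) + (-0.30) + (-29.21) + (-5.91) = -45.57, so n·x̄ = -45.57.
σ₀² = 14.16² = 200.5056, σ² = 15.84² = 250.9056; σ² + n·σ₀² = 250.9056 + 4·200.5056 = 1052.928.
Posterior mean = (μ₀/σ₀² + n·x̄/σ²)/(1/σ₀² + n/σ²) = (σ²·μ₀ + σ₀²·n·x̄)/(σ² + n·σ₀²) = (250.9056·(-13.63) + 200.5056·(-45.57))/1052.928 = -12556.88352/1052.928 = -11.9257.

-11.9257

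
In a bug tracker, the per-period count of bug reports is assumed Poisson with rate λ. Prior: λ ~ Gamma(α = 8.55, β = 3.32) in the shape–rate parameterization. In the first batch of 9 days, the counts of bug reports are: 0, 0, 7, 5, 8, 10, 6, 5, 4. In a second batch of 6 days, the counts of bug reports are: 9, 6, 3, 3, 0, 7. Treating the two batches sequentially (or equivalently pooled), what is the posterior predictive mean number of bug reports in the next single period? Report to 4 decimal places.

4.4514

With a Gamma(shape α, rate β) prior, the Poisson likelihood is conjugate: the posterior is Gamma(α + ΣXᵢ, β + n).
Batch 1: sum of counts S = 45 over n = 9 days.
After batch 1: Gamma(α+S, β+n) = Gamma(8.55+45, 3.32+9) = Gamma(53.55, 12.32).
Batch 2: sum of counts S = 28 over n = 6 days.
After batch 2: Gamma(α+S, β+n) = Gamma(53.55+28, 12.32+6) = Gamma(81.55, 18.32).
The predictive distribution for one future period is NegBinom with mean α/β = 4.4514.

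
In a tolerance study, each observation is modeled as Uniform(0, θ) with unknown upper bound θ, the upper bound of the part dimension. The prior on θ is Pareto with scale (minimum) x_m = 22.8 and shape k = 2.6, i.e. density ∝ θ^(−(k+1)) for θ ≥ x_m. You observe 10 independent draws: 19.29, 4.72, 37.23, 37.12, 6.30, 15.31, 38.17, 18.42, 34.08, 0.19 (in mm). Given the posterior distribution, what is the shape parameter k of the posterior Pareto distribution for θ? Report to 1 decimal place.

12.6

A Pareto(scale x_m, shape k) prior on the upper bound θ of Uniform(0, θ) is conjugate: posterior is Pareto(max(x_m, max xᵢ), k + n).
Sample maximum = 38.17; prior scale x_m = 22.8 → posterior scale = max = 38.17.
Posterior shape = 2.6 + 10 = 12.6.
Posterior shape k = 12.6.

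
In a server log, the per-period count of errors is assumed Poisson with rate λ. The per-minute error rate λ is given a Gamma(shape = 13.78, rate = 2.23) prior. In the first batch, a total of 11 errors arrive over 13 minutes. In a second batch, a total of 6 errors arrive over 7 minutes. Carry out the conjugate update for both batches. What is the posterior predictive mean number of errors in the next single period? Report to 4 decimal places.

With a Gamma(shape α, rate β) prior, the Poisson likelihood is conjugate: the posterior is Gamma(α + ΣXᵢ, β + n).
After batch 1: Gamma(α+S, β+n) = Gamma(13.78+11, 2.23+13) = Gamma(24.78, 15.23).
After batch 2: Gamma(α+S, β+n) = Gamma(24.78+6, 15.23+7) = Gamma(30.78, 22.23).
The predictive distribution for one future period is NegBinom with mean α/β = 1.3846.

1.3846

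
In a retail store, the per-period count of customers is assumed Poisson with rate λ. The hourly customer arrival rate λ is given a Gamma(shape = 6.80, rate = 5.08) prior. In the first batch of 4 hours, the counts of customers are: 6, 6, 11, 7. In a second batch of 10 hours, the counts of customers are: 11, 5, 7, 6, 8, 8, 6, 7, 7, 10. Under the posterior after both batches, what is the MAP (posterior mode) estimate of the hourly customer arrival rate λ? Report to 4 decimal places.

With a Gamma(shape α, rate β) prior, the Poisson likelihood is conjugate: the posterior is Gamma(α + ΣXᵢ, β + n).
Batch 1: sum of counts S = 30 over n = 4 hours.
After batch 1: Gamma(α+S, β+n) = Gamma(6.80+30, 5.08+4) = Gamma(36.80, 9.08).
Batch 2: sum of counts S = 75 over n = 10 hours.
After batch 2: Gamma(α+S, β+n) = Gamma(36.80+75, 9.08+10) = Gamma(111.80, 19.08).
Mode of Gamma(α,β) for α≥1 is (α−1)/β = 110.80/19.08 = 5.8071.

5.8071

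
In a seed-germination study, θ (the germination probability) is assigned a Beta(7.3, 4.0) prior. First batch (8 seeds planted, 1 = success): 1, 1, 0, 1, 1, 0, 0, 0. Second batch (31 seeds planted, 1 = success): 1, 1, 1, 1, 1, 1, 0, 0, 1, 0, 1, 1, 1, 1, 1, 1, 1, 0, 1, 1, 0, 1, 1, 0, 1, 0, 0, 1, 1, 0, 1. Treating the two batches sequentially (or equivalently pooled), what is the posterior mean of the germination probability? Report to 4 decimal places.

0.6620

The Beta prior is conjugate to a Binomial/Bernoulli likelihood; the update adds successes to α and failures to β.
After batch 1: Beta(7.3+4, 4.0+4) = Beta(11.3, 8.0).
After batch 2: Beta(11.3+22, 8.0+9) = Beta(33.3, 17.0).
Posterior mean = α/(α+β) = 33.3/50.3 = 0.6620.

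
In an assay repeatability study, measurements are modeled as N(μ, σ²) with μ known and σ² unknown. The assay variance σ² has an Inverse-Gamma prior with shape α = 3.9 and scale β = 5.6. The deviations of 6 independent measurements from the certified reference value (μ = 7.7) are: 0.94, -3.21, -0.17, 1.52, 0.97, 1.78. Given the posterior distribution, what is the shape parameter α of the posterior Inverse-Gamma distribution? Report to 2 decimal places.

6.90

With known mean μ and an Inverse-Gamma(α, β) prior on σ², the Normal likelihood is conjugate: posterior is Inv-Gamma(α + n/2, β + Σ(xᵢ−μ)²/2).
Σ(xᵢ−μ)² = (0.94)² + (-3.21)² + (-0.17)² + (1.52)² + (0.97)² + (1.78)² = 17.6363.
Posterior: Inv-Gamma(3.9 + 6/2, 5.6 + 17.6363/2) = Inv-Gamma(6.90, 14.41815).
Posterior α = 6.90.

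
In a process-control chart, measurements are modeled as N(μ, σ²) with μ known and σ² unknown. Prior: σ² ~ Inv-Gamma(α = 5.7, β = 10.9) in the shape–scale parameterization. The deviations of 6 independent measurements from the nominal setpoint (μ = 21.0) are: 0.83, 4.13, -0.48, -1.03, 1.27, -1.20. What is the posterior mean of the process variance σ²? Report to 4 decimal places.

With known mean μ and an Inverse-Gamma(α, β) prior on σ², the Normal likelihood is conjugate: posterior is Inv-Gamma(α + n/2, β + Σ(xᵢ−μ)²/2).
Σ(xᵢ−μ)² = (0.83)² + (4.13)² + (-0.48)² + (-1.03)² + (1.27)² + (-1.20)² = 22.0900.
Posterior: Inv-Gamma(5.7 + 6/2, 10.9 + 22.0900/2) = Inv-Gamma(8.70, 21.94500).
E[σ²|data] = β/(α−1) = 21.94500/7.70 = 2.8500.

2.8500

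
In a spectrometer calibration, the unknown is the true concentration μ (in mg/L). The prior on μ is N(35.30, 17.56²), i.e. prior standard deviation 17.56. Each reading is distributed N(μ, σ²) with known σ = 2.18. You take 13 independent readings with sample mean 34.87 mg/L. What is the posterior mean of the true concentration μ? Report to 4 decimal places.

For Normal data with known variance σ², a Normal(μ₀, σ₀²) prior on μ is conjugate. Posterior precision = 1/σ₀² + n/σ²; posterior mean is the precision-weighted average of μ₀ and x̄.
n·x̄ = 13·34.87 = 453.31.
σ₀² = 17.56² = 308.3536, σ² = 2.18² = 4.7524; σ² + n·σ₀² = 4.7524 + 13·308.3536 = 4013.3492.
Posterior mean = (μ₀/σ₀² + n·x̄/σ²)/(1/σ₀² + n/σ²) = (σ²·μ₀ + σ₀²·n·x̄)/(σ² + n·σ₀²) = (4.7524·35.30 + 308.3536·453.31)/4013.3492 = 139947.530136/4013.3492 = 34.8705.

34.8705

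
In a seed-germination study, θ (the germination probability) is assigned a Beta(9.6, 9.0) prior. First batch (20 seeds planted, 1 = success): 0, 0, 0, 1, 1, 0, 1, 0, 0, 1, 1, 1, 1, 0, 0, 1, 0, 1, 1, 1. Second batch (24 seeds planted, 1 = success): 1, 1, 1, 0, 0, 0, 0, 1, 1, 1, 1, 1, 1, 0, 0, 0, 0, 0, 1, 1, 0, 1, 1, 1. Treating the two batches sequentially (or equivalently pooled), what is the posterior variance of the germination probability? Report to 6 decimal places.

0.003887

The Beta prior is conjugate to a Binomial/Bernoulli likelihood; the update adds successes to α and failures to β.
After batch 1: Beta(9.6+11, 9.0+9) = Beta(20.6, 18.0).
After batch 2: Beta(20.6+14, 18.0+10) = Beta(34.6, 28.0).
Var = αβ/((α+β)²(α+β+1)) = 34.6·28.0/(62.6²·63.6) = 0.003887.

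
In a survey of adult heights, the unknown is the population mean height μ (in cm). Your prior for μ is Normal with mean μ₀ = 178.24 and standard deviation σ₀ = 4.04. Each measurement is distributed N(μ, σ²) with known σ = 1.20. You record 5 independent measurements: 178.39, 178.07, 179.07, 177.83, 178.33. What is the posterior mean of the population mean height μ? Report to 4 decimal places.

178.3363

For Normal data with known variance σ², a Normal(μ₀, σ₀²) prior on μ is conjugate. Posterior precision = 1/σ₀² + n/σ²; posterior mean is the precision-weighted average of μ₀ and x̄.
Σxᵢ = 178.39 + 178.07 + 179.07 + 177.83 + 178.33 = 891.69, so n·x̄ = 891.69.
σ₀² = 4.04² = 16.3216, σ² = 1.20² = 1.44; σ² + n·σ₀² = 1.44 + 5·16.3216 = 83.048.
Posterior mean = (μ₀/σ₀² + n·x̄/σ²)/(1/σ₀² + n/σ²) = (σ²·μ₀ + σ₀²·n·x̄)/(σ² + n·σ₀²) = (1.44·178.24 + 16.3216·891.69)/83.048 = 14810.473104/83.048 = 178.3363.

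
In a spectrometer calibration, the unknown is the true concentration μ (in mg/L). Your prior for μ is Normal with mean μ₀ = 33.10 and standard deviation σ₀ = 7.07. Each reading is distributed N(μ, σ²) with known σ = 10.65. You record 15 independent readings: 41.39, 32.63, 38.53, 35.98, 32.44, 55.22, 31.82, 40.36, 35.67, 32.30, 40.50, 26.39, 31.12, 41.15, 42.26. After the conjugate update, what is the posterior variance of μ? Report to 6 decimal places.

6.567932

For Normal data with known variance σ², a Normal(μ₀, σ₀²) prior on μ is conjugate. Posterior precision = 1/σ₀² + n/σ²; posterior mean is the precision-weighted average of μ₀ and x̄.
σ₀² = 7.07² = 49.9849, σ² = 10.65² = 113.4225; σ² + n·σ₀² = 113.4225 + 15·49.9849 = 863.196.
Posterior precision = 1/σ₀² + n/σ² = 1/49.9849 + 15/113.4225 = (σ² + n·σ₀²)/(σ₀²σ²) = 863.196/(49.9849·113.4225); posterior variance σₙ² = σ₀²σ²/(σ² + n·σ₀²) = 49.9849·113.4225/863.196 = 6.567932.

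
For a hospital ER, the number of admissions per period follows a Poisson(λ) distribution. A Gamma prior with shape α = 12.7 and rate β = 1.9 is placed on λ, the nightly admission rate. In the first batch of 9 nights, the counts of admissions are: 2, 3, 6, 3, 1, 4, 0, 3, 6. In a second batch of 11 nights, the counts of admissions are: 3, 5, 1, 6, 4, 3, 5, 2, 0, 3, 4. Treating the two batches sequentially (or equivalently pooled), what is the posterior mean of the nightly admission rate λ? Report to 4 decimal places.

3.5023

With a Gamma(shape α, rate β) prior, the Poisson likelihood is conjugate: the posterior is Gamma(α + ΣXᵢ, β + n).
Batch 1: sum of counts S = 28 over n = 9 nights.
After batch 1: Gamma(α+S, β+n) = Gamma(12.7+28, 1.9+9) = Gamma(40.7, 10.9).
Batch 2: sum of counts S = 36 over n = 11 nights.
After batch 2: Gamma(α+S, β+n) = Gamma(40.7+36, 10.9+11) = Gamma(76.7, 21.9).
Posterior mean = α/β = 76.7/21.9 = 3.5023.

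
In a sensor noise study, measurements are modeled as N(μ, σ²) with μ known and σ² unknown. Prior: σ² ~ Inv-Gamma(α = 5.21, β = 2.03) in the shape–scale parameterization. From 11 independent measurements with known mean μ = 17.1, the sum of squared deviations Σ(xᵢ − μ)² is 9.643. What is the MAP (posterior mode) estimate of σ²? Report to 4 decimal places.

With known mean μ and an Inverse-Gamma(α, β) prior on σ², the Normal likelihood is conjugate: posterior is Inv-Gamma(α + n/2, β + Σ(xᵢ−μ)²/2).
Posterior: Inv-Gamma(5.21 + 11/2, 2.03 + 9.643/2) = Inv-Gamma(10.71, 6.8515).
Mode = β/(α+1) = 6.8515/11.71 = 0.5851.

0.5851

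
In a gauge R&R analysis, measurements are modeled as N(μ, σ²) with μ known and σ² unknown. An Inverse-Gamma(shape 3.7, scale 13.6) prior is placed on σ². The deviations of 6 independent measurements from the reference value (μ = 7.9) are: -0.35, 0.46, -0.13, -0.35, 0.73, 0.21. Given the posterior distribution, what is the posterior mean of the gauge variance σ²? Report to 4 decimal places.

2.4781

With known mean μ and an Inverse-Gamma(α, β) prior on σ², the Normal likelihood is conjugate: posterior is Inv-Gamma(α + n/2, β + Σ(xᵢ−μ)²/2).
Σ(xᵢ−μ)² = (-0.35)² + (0.46)² + (-0.13)² + (-0.35)² + (0.73)² + (0.21)² = 1.0505.
Posterior: Inv-Gamma(3.7 + 6/2, 13.6 + 1.0505/2) = Inv-Gamma(6.70, 14.12525).
E[σ²|data] = β/(α−1) = 14.12525/5.70 = 2.4781.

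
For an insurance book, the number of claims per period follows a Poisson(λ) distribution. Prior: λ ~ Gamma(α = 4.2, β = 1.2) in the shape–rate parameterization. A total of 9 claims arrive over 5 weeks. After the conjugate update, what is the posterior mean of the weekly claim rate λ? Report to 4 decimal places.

2.1290

With a Gamma(shape α, rate β) prior, the Poisson likelihood is conjugate: the posterior is Gamma(α + ΣXᵢ, β + n).
Posterior: Gamma(α+S, β+n) = Gamma(4.2+9, 1.2+5) = Gamma(13.2, 6.2).
Posterior mean = α/β = 13.2/6.2 = 2.1290.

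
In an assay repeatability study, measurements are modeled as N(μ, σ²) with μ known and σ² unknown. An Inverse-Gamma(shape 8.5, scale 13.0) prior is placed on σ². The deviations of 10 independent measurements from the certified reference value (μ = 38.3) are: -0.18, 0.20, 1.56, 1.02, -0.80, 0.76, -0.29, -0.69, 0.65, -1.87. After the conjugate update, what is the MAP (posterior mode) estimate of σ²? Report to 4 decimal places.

With known mean μ and an Inverse-Gamma(α, β) prior on σ², the Normal likelihood is conjugate: posterior is Inv-Gamma(α + n/2, β + Σ(xᵢ−μ)²/2).
Σ(xᵢ−μ)² = (-0.18)² + (0.20)² + (1.56)² + (1.02)² + (-0.80)² + (0.76)² + (-0.29)² + (-0.69)² + (0.65)² + (-1.87)² = 9.2436.
Posterior: Inv-Gamma(8.5 + 10/2, 13.0 + 9.2436/2) = Inv-Gamma(13.50, 17.62180).
Mode = β/(α+1) = 17.62180/14.50 = 1.2153.

1.2153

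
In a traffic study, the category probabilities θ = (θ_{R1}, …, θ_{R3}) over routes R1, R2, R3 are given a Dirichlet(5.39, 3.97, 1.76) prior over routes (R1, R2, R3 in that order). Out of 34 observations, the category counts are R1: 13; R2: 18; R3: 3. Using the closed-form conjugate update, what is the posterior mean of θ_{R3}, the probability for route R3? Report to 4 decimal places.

0.1055

The Dirichlet prior is conjugate to the Multinomial likelihood: each posterior αⱼ = prior αⱼ + observed count nⱼ.
Posterior concentration: (18.39, 21.97, 4.76), total = 45.12.
E[θ_{R3}|data] = α_{R3}/Σα = 4.76/45.12 = 0.1055.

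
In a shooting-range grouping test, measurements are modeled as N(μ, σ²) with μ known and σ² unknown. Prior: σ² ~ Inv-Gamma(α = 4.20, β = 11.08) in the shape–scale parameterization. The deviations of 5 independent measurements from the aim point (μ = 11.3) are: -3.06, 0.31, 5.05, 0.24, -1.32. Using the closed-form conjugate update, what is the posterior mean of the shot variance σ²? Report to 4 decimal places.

With known mean μ and an Inverse-Gamma(α, β) prior on σ², the Normal likelihood is conjugate: posterior is Inv-Gamma(α + n/2, β + Σ(xᵢ−μ)²/2).
Σ(xᵢ−μ)² = (-3.06)² + (0.31)² + (5.05)² + (0.24)² + (-1.32)² = 36.7622.
Posterior: Inv-Gamma(4.20 + 5/2, 11.08 + 36.7622/2) = Inv-Gamma(6.70, 29.46110).
E[σ²|data] = β/(α−1) = 29.46110/5.70 = 5.1686.

5.1686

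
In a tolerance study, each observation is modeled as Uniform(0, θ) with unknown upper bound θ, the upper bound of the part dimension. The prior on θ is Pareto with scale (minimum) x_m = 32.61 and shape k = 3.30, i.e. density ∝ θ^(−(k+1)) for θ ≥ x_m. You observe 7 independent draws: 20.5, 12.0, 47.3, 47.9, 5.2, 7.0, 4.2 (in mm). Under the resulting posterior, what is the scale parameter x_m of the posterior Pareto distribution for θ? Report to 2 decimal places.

A Pareto(scale x_m, shape k) prior on the upper bound θ of Uniform(0, θ) is conjugate: posterior is Pareto(max(x_m, max xᵢ), k + n).
Sample maximum = 47.9; prior scale x_m = 32.61 → posterior scale = max = 47.90.
Posterior shape = 3.30 + 7 = 10.30.
Posterior scale x_m = 47.90.

47.90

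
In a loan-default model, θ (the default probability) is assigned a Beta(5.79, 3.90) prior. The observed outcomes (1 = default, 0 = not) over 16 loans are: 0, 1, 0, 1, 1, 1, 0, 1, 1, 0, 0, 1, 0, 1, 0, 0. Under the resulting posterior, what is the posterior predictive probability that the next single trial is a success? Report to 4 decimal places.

0.5368

The Beta prior is conjugate to a Binomial/Bernoulli likelihood; the update adds successes to α and failures to β.
Posterior: Beta(α+k, β+n−k) = Beta(5.79+8, 3.90+8) = Beta(13.79, 11.90).
For a single future Bernoulli trial, P(success | data) = α/(α+β) = 0.5368.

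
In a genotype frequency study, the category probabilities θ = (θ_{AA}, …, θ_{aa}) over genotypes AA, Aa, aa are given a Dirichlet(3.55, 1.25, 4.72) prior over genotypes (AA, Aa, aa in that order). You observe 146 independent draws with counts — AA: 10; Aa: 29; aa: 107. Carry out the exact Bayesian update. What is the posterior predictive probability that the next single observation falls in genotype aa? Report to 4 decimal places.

The Dirichlet prior is conjugate to the Multinomial likelihood: each posterior αⱼ = prior αⱼ + observed count nⱼ.
Posterior concentration: (13.55, 30.25, 111.72), total = 155.52.
P(next = aa | data) = α_{aa}/Σα = 0.7184.

0.7184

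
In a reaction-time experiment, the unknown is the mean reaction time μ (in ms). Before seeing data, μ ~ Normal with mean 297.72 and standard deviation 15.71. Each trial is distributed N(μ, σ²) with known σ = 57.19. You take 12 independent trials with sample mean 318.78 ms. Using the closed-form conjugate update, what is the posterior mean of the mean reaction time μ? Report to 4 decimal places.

307.7278

For Normal data with known variance σ², a Normal(μ₀, σ₀²) prior on μ is conjugate. Posterior precision = 1/σ₀² + n/σ²; posterior mean is the precision-weighted average of μ₀ and x̄.
n·x̄ = 12·318.78 = 3825.36.
σ₀² = 15.71² = 246.8041, σ² = 57.19² = 3270.6961; σ² + n·σ₀² = 3270.6961 + 12·246.8041 = 6232.3453.
Posterior mean = (μ₀/σ₀² + n·x̄/σ²)/(1/σ₀² + n/σ²) = (σ²·μ₀ + σ₀²·n·x̄)/(σ² + n·σ₀²) = (3270.6961·297.72 + 246.8041·3825.36)/6232.3453 = 1917866.174868/6232.3453 = 307.7278.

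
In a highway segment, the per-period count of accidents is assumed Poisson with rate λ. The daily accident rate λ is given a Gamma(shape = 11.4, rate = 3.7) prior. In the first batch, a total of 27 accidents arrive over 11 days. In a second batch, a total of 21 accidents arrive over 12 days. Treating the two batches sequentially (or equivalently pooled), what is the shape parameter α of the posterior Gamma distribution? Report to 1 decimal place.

59.4

With a Gamma(shape α, rate β) prior, the Poisson likelihood is conjugate: the posterior is Gamma(α + ΣXᵢ, β + n).
After batch 1: Gamma(α+S, β+n) = Gamma(11.4+27, 3.7+11) = Gamma(38.4, 14.7).
After batch 2: Gamma(α+S, β+n) = Gamma(38.4+21, 14.7+12) = Gamma(59.4, 26.7).
Posterior α = 59.4.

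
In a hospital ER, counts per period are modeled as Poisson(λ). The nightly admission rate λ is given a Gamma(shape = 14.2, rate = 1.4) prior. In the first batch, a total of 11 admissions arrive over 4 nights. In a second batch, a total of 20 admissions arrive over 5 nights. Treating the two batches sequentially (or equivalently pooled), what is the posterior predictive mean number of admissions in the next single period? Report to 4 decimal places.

With a Gamma(shape α, rate β) prior, the Poisson likelihood is conjugate: the posterior is Gamma(α + ΣXᵢ, β + n).
After batch 1: Gamma(α+S, β+n) = Gamma(14.2+11, 1.4+4) = Gamma(25.2, 5.4).
After batch 2: Gamma(α+S, β+n) = Gamma(25.2+20, 5.4+5) = Gamma(45.2, 10.4).
The predictive distribution for one future period is NegBinom with mean α/β = 4.3462.

4.3462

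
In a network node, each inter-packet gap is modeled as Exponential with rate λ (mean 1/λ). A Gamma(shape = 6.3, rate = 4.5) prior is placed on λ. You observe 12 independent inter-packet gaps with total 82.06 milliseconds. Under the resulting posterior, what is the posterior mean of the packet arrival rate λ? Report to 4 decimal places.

With a Gamma(shape α, rate β) prior on the exponential rate λ, the posterior after n observations with total T = Σxᵢ is Gamma(α+n, β+T).
Posterior: Gamma(6.3+12, 4.5+82.06) = Gamma(18.3, 86.56).
Posterior mean of λ = α/β = 18.3/86.56 = 0.2114.

0.2114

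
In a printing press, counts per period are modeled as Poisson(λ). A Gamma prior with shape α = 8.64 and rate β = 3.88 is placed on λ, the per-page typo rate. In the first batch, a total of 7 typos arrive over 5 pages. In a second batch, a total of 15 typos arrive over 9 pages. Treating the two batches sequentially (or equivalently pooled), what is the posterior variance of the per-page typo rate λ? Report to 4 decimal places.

With a Gamma(shape α, rate β) prior, the Poisson likelihood is conjugate: the posterior is Gamma(α + ΣXᵢ, β + n).
After batch 1: Gamma(α+S, β+n) = Gamma(8.64+7, 3.88+5) = Gamma(15.64, 8.88).
After batch 2: Gamma(α+S, β+n) = Gamma(15.64+15, 8.88+9) = Gamma(30.64, 17.88).
Var = α/β² = 30.64/17.88² = 0.0958.

0.0958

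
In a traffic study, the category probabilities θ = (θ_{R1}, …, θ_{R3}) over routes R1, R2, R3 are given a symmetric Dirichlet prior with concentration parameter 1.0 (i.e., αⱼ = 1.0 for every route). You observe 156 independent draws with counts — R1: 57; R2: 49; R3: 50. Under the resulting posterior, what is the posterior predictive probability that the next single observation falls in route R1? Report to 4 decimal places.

0.3648

The Dirichlet prior is conjugate to the Multinomial likelihood: each posterior αⱼ = prior αⱼ + observed count nⱼ.
Posterior concentration: (58.0, 50.0, 51.0), total = 159.0.
P(next = R1 | data) = α_{R1}/Σα = 0.3648.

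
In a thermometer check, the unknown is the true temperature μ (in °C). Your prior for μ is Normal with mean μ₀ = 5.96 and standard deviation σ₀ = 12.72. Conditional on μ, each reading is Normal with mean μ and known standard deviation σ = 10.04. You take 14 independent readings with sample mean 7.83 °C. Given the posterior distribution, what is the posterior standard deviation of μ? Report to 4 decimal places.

For Normal data with known variance σ², a Normal(μ₀, σ₀²) prior on μ is conjugate. Posterior precision = 1/σ₀² + n/σ²; posterior mean is the precision-weighted average of μ₀ and x̄.
σ₀² = 12.72² = 161.7984, σ² = 10.04² = 100.8016; σ² + n·σ₀² = 100.8016 + 14·161.7984 = 2365.9792.
Posterior precision = 1/σ₀² + n/σ² = 1/161.7984 + 14/100.8016 = (σ² + n·σ₀²)/(σ₀²σ²) = 2365.9792/(161.7984·100.8016); posterior variance σₙ² = σ₀²σ²/(σ² + n·σ₀²) = 161.7984·100.8016/2365.9792 = 6.893356.
Posterior SD = √σₙ² = √(161.7984·100.8016/2365.9792) = 2.6255.

2.6255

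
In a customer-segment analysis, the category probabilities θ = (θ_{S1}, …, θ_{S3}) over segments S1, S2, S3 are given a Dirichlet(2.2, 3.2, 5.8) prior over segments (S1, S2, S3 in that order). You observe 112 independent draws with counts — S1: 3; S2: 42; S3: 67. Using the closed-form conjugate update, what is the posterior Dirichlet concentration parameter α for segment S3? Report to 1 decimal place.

The Dirichlet prior is conjugate to the Multinomial likelihood: each posterior αⱼ = prior αⱼ + observed count nⱼ.
Posterior concentration: (5.2, 45.2, 72.8), total = 123.2.
α_{S3} = 5.8 + 67 = 72.8.

72.8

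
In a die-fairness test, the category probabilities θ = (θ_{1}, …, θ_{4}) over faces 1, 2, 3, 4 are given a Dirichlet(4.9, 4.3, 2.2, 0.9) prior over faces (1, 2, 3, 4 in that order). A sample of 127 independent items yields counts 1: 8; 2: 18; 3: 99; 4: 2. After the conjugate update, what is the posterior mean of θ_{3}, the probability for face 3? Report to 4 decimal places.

0.7265

The Dirichlet prior is conjugate to the Multinomial likelihood: each posterior αⱼ = prior αⱼ + observed count nⱼ.
Posterior concentration: (12.9, 22.3, 101.2, 2.9), total = 139.3.
E[θ_{3}|data] = α_{3}/Σα = 101.2/139.3 = 0.7265.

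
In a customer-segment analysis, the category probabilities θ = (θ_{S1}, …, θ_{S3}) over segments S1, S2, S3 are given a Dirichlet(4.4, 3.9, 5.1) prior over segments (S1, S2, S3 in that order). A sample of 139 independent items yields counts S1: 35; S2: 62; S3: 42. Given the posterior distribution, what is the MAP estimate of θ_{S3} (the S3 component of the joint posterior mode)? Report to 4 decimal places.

0.3086

The Dirichlet prior is conjugate to the Multinomial likelihood: each posterior αⱼ = prior αⱼ + observed count nⱼ.
Posterior concentration: (39.4, 65.9, 47.1), total = 152.4.
Joint mode component: (α_{S3}−1)/(Σα−K) = 46.1/149.4 = 0.3086.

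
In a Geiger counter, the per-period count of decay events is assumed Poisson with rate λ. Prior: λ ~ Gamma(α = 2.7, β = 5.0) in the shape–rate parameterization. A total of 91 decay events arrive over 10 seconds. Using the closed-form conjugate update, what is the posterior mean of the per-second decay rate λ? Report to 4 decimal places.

With a Gamma(shape α, rate β) prior, the Poisson likelihood is conjugate: the posterior is Gamma(α + ΣXᵢ, β + n).
Posterior: Gamma(α+S, β+n) = Gamma(2.7+91, 5.0+10) = Gamma(93.7, 15.0).
Posterior mean = α/β = 93.7/15.0 = 6.2467.

6.2467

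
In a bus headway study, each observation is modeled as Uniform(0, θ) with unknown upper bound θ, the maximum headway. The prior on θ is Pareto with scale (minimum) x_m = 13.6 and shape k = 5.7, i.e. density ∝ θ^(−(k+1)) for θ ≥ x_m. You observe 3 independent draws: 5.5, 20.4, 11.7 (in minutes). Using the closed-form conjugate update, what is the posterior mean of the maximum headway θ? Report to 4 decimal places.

23.0494

A Pareto(scale x_m, shape k) prior on the upper bound θ of Uniform(0, θ) is conjugate: posterior is Pareto(max(x_m, max xᵢ), k + n).
Sample maximum = 20.4; prior scale x_m = 13.6 → posterior scale = max = 20.4.
Posterior shape = 5.7 + 3 = 8.7.
E[θ|data] = k·x_m/(k−1) = 8.7·20.4/7.7 = 23.0494.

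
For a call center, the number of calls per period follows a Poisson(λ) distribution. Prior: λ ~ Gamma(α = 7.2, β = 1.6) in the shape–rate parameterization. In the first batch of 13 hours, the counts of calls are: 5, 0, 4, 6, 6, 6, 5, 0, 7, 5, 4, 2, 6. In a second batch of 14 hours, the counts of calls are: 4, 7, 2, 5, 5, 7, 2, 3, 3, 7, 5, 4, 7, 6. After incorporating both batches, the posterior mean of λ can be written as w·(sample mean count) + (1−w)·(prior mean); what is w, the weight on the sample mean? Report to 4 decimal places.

With a Gamma(shape α, rate β) prior, the Poisson likelihood is conjugate: the posterior is Gamma(α + ΣXᵢ, β + n).
Total number of hours: n = 13 + 14 = 27.
Posterior mean = (α₀+S)/(β₀+n) = [n/(β₀+n)]·(S/n) + [β₀/(β₀+n)]·(α₀/β₀), so only n and β₀ enter the weight.
Weight on data w = n/(β₀+n) = 27/(1.6+27) = 27/28.6 = 0.9441.

0.9441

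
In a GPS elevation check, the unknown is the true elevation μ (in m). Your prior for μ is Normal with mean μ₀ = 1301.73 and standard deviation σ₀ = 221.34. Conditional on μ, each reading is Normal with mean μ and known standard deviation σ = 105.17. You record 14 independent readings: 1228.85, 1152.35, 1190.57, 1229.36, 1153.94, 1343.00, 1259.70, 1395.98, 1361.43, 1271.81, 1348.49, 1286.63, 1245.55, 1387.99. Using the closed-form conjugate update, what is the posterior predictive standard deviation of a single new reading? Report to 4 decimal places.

108.8037

For Normal data with known variance σ², a Normal(μ₀, σ₀²) prior on μ is conjugate. Posterior precision = 1/σ₀² + n/σ²; posterior mean is the precision-weighted average of μ₀ and x̄.
σ₀² = 221.34² = 48991.3956, σ² = 105.17² = 11060.7289; σ² + n·σ₀² = 11060.7289 + 14·48991.3956 = 696940.2673.
Posterior precision = 1/σ₀² + n/σ² = 1/48991.3956 + 14/11060.7289 = (σ² + n·σ₀²)/(σ₀²σ²) = 696940.2673/(48991.3956·11060.7289); posterior variance σₙ² = σ₀²σ²/(σ² + n·σ₀²) = 48991.3956·11060.7289/696940.2673 = 777.513613.
Predictive variance for one new observation = σₙ² + σ² = 48991.3956·11060.7289/696940.2673 + 11060.7289 = σ²·(σ₀² + 696940.2673)/696940.2673 = 11060.7289·745931.6629/696940.2673 = 11838.242513; SD = √(11060.7289·745931.6629/696940.2673) = 108.8037.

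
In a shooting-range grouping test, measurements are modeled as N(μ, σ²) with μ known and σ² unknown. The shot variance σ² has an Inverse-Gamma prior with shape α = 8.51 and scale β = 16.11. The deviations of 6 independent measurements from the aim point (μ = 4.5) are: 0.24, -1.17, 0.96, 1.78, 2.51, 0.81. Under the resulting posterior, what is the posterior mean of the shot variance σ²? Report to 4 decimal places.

2.1262

With known mean μ and an Inverse-Gamma(α, β) prior on σ², the Normal likelihood is conjugate: posterior is Inv-Gamma(α + n/2, β + Σ(xᵢ−μ)²/2).
Σ(xᵢ−μ)² = (0.24)² + (-1.17)² + (0.96)² + (1.78)² + (2.51)² + (0.81)² = 12.4727.
Posterior: Inv-Gamma(8.51 + 6/2, 16.11 + 12.4727/2) = Inv-Gamma(11.51, 22.34635).
E[σ²|data] = β/(α−1) = 22.34635/10.51 = 2.1262.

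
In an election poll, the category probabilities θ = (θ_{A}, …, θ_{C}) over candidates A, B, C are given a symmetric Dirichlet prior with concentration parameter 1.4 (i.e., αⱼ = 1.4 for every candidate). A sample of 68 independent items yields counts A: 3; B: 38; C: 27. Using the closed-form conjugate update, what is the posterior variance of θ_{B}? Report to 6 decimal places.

0.003387

The Dirichlet prior is conjugate to the Multinomial likelihood: each posterior αⱼ = prior αⱼ + observed count nⱼ.
Posterior concentration: (4.4, 39.4, 28.4), total = 72.2.
Var[θ_j] = α_j(Σα−α_j)/((Σα)²(Σα+1)) = 39.4·32.8/(72.2²·73.2) = 0.003387.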